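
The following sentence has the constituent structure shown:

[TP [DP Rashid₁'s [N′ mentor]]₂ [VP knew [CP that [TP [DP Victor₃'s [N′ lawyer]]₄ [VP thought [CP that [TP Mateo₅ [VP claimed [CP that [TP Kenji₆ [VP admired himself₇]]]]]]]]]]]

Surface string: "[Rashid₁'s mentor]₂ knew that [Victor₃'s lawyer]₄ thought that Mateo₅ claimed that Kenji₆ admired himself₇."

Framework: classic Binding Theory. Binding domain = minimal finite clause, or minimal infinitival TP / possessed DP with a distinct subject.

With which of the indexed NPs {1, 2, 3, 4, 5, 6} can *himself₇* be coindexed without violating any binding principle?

{6}

*himself* is an anaphor, so Principle A applies: it must be bound in its binding domain.
Binding domain of *himself₇*: the embedded TP, whose subject is Kenji₆.
*Rashid₁* does not c-command the anaphor → cannot bind it.
*[Rashid₁'s mentor]₂* c-commands the anaphor but is outside its binding domain → cannot satisfy Principle A.
*Victor₃* does not c-command the anaphor → cannot bind it.
*[Victor₃'s lawyer]₄* c-commands the anaphor but is outside its binding domain → cannot satisfy Principle A.
*Mateo₅* c-commands the anaphor but is outside its binding domain → cannot satisfy Principle A.
*Kenji₆* c-commands the anaphor within its binding domain → licit binder.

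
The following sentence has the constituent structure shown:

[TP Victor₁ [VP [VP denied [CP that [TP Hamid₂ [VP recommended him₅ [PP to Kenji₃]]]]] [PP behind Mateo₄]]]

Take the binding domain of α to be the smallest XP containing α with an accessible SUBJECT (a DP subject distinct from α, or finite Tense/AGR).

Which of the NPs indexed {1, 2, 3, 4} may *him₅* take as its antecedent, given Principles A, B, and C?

*him* is a pronoun, so Principle B applies: it must be free in its binding domain.
Binding domain of *him₅*: the embedded TP, whose subject is Hamid₂.
*Victor₁* c-commands the pronoun but from outside its binding domain, and is not c-commanded by it → coindexation permitted.
*Hamid₂* c-commands the pronoun within its binding domain → coindexation would violate Principle B.
*Kenji₃*: the pronoun c-commands this R-expression → coindexation would violate Principle C on *Kenji₃*.
*Mateo₄* and the pronoun do not c-command one another → neither Principle B nor Principle C is at stake; coindexation permitted.

{1, 4}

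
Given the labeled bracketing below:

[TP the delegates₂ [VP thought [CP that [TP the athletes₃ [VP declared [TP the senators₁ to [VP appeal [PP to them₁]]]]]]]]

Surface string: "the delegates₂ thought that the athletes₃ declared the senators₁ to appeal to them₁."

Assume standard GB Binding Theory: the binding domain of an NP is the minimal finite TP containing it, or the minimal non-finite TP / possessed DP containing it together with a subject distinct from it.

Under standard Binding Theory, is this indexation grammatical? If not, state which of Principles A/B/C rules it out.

The two coindexed NPs are *the senators₁* and *them₁*.
*them₁* is a pronoun. Its binding domain is the embedded TP, whose subject is the senators₁.
*the senators₁* c-commands it within that domain and carries the same index.
The pronoun is locally bound → Principle B violation.

Principle B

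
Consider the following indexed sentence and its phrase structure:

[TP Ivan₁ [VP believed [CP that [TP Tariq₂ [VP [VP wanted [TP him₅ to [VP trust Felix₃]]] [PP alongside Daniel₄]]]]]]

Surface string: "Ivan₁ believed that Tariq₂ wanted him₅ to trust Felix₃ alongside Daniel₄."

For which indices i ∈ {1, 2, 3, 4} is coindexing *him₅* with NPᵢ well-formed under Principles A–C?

{1, 4}

*him* is a pronoun, so Principle B applies: it must be free in its binding domain.
Binding domain of *him₅*: the embedded TP, whose subject is Tariq₂.
*Ivan₁* c-commands the pronoun but from outside its binding domain, and is not c-commanded by it → coindexation permitted.
*Tariq₂* c-commands the pronoun within its binding domain → coindexation would violate Principle B.
*Felix₃*: the pronoun c-commands this R-expression → coindexation would violate Principle C on *Felix₃*.
*Daniel₄* and the pronoun do not c-command one another → neither Principle B nor Principle C is at stake; coindexation permitted.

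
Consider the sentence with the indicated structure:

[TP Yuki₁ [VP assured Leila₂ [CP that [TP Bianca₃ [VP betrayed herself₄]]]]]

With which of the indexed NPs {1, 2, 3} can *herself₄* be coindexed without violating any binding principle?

*herself* is an anaphor, so Principle A applies: it must be bound in its binding domain.
Binding domain of *herself₄*: the embedded TP, whose subject is Bianca₃.
*Yuki₁* c-commands the anaphor but is outside its binding domain → cannot satisfy Principle A.
*Leila₂* c-commands the anaphor but is outside its binding domain → cannot satisfy Principle A.
*Bianca₃* c-commands the anaphor within its binding domain → licit binder.

{3}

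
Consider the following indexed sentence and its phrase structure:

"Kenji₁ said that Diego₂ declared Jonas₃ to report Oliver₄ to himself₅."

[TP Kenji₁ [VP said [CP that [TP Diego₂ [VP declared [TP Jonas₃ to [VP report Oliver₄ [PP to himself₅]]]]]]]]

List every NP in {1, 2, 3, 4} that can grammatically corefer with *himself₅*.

{3, 4}

*himself* is an anaphor, so Principle A applies: it must be bound in its binding domain.
Binding domain of *himself₅*: the embedded TP, whose subject is Jonas₃.
*Kenji₁* c-commands the anaphor but is outside its binding domain → cannot satisfy Principle A.
*Diego₂* c-commands the anaphor but is outside its binding domain → cannot satisfy Principle A.
*Jonas₃* c-commands the anaphor within its binding domain → licit binder.
*Oliver₄* c-commands the anaphor within its binding domain → licit binder.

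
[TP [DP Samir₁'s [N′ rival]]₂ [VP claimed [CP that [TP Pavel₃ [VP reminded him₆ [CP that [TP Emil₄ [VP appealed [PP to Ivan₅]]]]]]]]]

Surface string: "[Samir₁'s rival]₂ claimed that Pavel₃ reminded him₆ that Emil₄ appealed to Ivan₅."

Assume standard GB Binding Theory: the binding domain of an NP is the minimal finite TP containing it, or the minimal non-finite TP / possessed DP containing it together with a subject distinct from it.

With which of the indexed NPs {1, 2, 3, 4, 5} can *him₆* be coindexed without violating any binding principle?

*him* is a pronoun, so Principle B applies: it must be free in its binding domain.
Binding domain of *him₆*: the embedded TP, whose subject is Pavel₃.
*Samir₁* and the pronoun do not c-command one another → neither Principle B nor Principle C is at stake; coindexation permitted.
*[Samir₁'s rival]₂* c-commands the pronoun but from outside its binding domain, and is not c-commanded by it → coindexation permitted.
*Pavel₃* c-commands the pronoun within its binding domain → coindexation would violate Principle B.
*Emil₄*: the pronoun c-commands this R-expression → coindexation would violate Principle C on *Emil₄*.
*Ivan₅*: the pronoun c-commands this R-expression → coindexation would violate Principle C on *Ivan₅*.

{1, 2}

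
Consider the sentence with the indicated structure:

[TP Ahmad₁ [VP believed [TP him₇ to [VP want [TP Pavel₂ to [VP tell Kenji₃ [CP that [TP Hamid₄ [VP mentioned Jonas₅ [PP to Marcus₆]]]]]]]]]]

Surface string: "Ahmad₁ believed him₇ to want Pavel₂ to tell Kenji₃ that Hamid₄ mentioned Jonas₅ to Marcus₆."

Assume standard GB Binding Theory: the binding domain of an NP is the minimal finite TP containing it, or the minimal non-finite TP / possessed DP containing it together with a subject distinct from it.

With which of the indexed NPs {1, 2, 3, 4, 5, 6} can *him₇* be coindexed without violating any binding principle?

*him* is a pronoun, so Principle B applies: it must be free in its binding domain.
Binding domain of *him₇*: the matrix TP, whose subject is Ahmad₁.
*Ahmad₁* c-commands the pronoun within its binding domain → coindexation would violate Principle B.
*Pavel₂*: the pronoun c-commands this R-expression → coindexation would violate Principle C on *Pavel₂*.
*Kenji₃*: the pronoun c-commands this R-expression → coindexation would violate Principle C on *Kenji₃*.
*Hamid₄*: the pronoun c-commands this R-expression → coindexation would violate Principle C on *Hamid₄*.
*Jonas₅*: the pronoun c-commands this R-expression → coindexation would violate Principle C on *Jonas₅*.
*Marcus₆*: the pronoun c-commands this R-expression → coindexation would violate Principle C on *Marcus₆*.

none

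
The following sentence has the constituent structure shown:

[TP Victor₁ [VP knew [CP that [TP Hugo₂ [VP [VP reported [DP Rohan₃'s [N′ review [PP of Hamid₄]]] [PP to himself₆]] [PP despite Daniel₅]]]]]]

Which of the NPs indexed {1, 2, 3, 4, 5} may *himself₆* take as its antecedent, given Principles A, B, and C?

{2}

*himself* is an anaphor, so Principle A applies: it must be bound in its binding domain.
Binding domain of *himself₆*: the embedded TP, whose subject is Hugo₂.
*Victor₁* c-commands the anaphor but is outside its binding domain → cannot satisfy Principle A.
*Hugo₂* c-commands the anaphor within its binding domain → licit binder.
*Rohan₃* does not c-command the anaphor → cannot bind it.
*Hamid₄* does not c-command the anaphor → cannot bind it.
*Daniel₅* does not c-command the anaphor → cannot bind it.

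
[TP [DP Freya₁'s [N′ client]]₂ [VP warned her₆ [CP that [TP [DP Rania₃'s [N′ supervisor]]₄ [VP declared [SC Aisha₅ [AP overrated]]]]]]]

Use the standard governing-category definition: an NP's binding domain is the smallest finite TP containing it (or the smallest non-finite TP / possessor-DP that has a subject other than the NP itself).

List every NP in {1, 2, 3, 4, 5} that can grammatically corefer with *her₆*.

{1}

*her* is a pronoun, so Principle B applies: it must be free in its binding domain.
Binding domain of *her₆*: the matrix TP, whose subject is [Freya₁'s client]₂.
*Freya₁* and the pronoun do not c-command one another → neither Principle B nor Principle C is at stake; coindexation permitted.
*[Freya₁'s client]₂* c-commands the pronoun within its binding domain → coindexation would violate Principle B.
*Rania₃*: the pronoun c-commands this R-expression → coindexation would violate Principle C on *Rania₃*.
*[Rania₃'s supervisor]₄*: the pronoun c-commands this R-expression → coindexation would violate Principle C on *[Rania₃'s supervisor]₄*.
*Aisha₅*: the pronoun c-commands this R-expression → coindexation would violate Principle C on *Aisha₅*.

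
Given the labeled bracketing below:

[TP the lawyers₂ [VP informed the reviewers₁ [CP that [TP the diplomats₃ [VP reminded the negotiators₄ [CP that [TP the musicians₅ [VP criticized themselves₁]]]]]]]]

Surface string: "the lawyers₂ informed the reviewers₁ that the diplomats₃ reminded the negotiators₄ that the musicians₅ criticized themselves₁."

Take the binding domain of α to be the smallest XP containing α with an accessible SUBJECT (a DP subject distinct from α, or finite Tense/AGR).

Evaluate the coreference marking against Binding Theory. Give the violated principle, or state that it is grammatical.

Principle A

The two coindexed NPs are *the reviewers₁* and *themselves₁*.
*themselves₁* is an anaphor. Principle A requires it to be bound within its binding domain — the embedded TP, whose subject is the musicians₅.
Within that domain it is c-commanded by *the musicians₅*, which does not share its index.
*the reviewers₁* does c-command the anaphor, but from outside its binding domain.
The anaphor is unbound in its domain → Principle A violation.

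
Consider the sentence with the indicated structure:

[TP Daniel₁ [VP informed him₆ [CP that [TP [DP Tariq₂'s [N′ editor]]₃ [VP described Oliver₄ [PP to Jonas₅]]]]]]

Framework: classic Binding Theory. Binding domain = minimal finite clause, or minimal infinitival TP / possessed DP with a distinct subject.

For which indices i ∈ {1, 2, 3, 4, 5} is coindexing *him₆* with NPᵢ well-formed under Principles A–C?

*him* is a pronoun, so Principle B applies: it must be free in its binding domain.
Binding domain of *him₆*: the matrix TP, whose subject is Daniel₁.
*Daniel₁* c-commands the pronoun within its binding domain → coindexation would violate Principle B.
*Tariq₂*: the pronoun c-commands this R-expression → coindexation would violate Principle C on *Tariq₂*.
*[Tariq₂'s editor]₃*: the pronoun c-commands this R-expression → coindexation would violate Principle C on *[Tariq₂'s editor]₃*.
*Oliver₄*: the pronoun c-commands this R-expression → coindexation would violate Principle C on *Oliver₄*.
*Jonas₅*: the pronoun c-commands this R-expression → coindexation would violate Principle C on *Jonas₅*.

none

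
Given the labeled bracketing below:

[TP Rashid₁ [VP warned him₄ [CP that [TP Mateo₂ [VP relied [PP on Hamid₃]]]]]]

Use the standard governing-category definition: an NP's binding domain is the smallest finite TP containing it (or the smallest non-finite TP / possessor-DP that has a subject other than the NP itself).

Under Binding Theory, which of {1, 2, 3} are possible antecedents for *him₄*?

none

*him* is a pronoun, so Principle B applies: it must be free in its binding domain.
Binding domain of *him₄*: the matrix TP, whose subject is Rashid₁.
*Rashid₁* c-commands the pronoun within its binding domain → coindexation would violate Principle B.
*Mateo₂*: the pronoun c-commands this R-expression → coindexation would violate Principle C on *Mateo₂*.
*Hamid₃*: the pronoun c-commands this R-expression → coindexation would violate Principle C on *Hamid₃*.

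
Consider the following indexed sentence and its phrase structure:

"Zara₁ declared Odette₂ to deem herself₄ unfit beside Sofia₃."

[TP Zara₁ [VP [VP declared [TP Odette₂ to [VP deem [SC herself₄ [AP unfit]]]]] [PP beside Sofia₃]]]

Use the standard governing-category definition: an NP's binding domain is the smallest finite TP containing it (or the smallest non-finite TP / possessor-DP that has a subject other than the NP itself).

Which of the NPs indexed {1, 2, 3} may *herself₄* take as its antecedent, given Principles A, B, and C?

{2}

*herself* is an anaphor, so Principle A applies: it must be bound in its binding domain.
Binding domain of *herself₄*: the embedded TP, whose subject is Odette₂.
*Zara₁* c-commands the anaphor but is outside its binding domain → cannot satisfy Principle A.
*Odette₂* c-commands the anaphor within its binding domain → licit binder.
*Sofia₃* does not c-command the anaphor → cannot bind it.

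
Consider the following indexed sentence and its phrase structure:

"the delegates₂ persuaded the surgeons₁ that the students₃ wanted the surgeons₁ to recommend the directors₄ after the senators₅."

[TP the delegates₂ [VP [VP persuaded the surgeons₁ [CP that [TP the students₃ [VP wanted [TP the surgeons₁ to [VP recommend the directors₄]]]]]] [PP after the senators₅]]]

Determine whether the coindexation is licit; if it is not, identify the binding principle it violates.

The two coindexed NPs are *the surgeons₁* (the lower occurrence) and *the surgeons₁* (the higher occurrence).
*the surgeons₁* (the lower occurrence) is an R-expression. Principle C requires it to be free everywhere.
*the surgeons₁* (the higher occurrence) c-commands it and carries the same index.
The R-expression is bound → Principle C violation.

Principle C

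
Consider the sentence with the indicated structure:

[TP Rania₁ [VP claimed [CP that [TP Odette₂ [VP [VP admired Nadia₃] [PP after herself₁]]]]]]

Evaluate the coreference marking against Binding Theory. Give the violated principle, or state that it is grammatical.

Principle A

The two coindexed NPs are *Rania₁* and *herself₁*.
*herself₁* is an anaphor. Principle A requires it to be bound within its binding domain — the embedded TP, whose subject is Odette₂.
Within that domain it is c-commanded by *Odette₂*, which does not share its index.
*Rania₁* does c-command the anaphor, but from outside its binding domain.
The anaphor is unbound in its domain → Principle A violation.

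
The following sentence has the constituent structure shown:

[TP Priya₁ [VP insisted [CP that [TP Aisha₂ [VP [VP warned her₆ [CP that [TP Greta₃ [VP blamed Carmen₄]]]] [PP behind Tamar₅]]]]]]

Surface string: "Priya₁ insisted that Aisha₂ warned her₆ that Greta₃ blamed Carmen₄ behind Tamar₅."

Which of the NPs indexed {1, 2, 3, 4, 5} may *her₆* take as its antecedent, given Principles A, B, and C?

*her* is a pronoun, so Principle B applies: it must be free in its binding domain.
Binding domain of *her₆*: the embedded TP, whose subject is Aisha₂.
*Priya₁* c-commands the pronoun but from outside its binding domain, and is not c-commanded by it → coindexation permitted.
*Aisha₂* c-commands the pronoun within its binding domain → coindexation would violate Principle B.
*Greta₃*: the pronoun c-commands this R-expression → coindexation would violate Principle C on *Greta₃*.
*Carmen₄*: the pronoun c-commands this R-expression → coindexation would violate Principle C on *Carmen₄*.
*Tamar₅* and the pronoun do not c-command one another → neither Principle B nor Principle C is at stake; coindexation permitted.

{1, 5}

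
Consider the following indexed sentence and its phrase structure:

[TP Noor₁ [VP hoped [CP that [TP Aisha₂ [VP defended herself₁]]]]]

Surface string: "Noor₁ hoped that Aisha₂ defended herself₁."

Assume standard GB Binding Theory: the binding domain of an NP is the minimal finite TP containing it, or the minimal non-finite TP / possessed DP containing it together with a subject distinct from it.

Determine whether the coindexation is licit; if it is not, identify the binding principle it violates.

The two coindexed NPs are *Noor₁* and *herself₁*.
*herself₁* is an anaphor. Principle A requires it to be bound within its binding domain — the embedded TP, whose subject is Aisha₂.
Within that domain it is c-commanded by *Aisha₂*, which does not share its index.
*Noor₁* does c-command the anaphor, but from outside its binding domain.
The anaphor is unbound in its domain → Principle A violation.

Principle A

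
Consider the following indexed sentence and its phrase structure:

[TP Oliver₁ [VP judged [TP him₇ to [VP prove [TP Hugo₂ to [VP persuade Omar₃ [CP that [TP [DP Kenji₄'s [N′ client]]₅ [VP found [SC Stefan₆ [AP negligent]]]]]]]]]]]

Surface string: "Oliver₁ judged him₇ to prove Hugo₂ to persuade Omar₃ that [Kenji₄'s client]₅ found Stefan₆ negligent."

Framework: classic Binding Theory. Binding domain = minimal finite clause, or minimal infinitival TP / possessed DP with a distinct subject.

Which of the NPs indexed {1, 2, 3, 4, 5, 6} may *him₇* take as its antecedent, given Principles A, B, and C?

*him* is a pronoun, so Principle B applies: it must be free in its binding domain.
Binding domain of *him₇*: the matrix TP, whose subject is Oliver₁.
*Oliver₁* c-commands the pronoun within its binding domain → coindexation would violate Principle B.
*Hugo₂*: the pronoun c-commands this R-expression → coindexation would violate Principle C on *Hugo₂*.
*Omar₃*: the pronoun c-commands this R-expression → coindexation would violate Principle C on *Omar₃*.
*Kenji₄*: the pronoun c-commands this R-expression → coindexation would violate Principle C on *Kenji₄*.
*[Kenji₄'s client]₅*: the pronoun c-commands this R-expression → coindexation would violate Principle C on *[Kenji₄'s client]₅*.
*Stefan₆*: the pronoun c-commands this R-expression → coindexation would violate Principle C on *Stefan₆*.

none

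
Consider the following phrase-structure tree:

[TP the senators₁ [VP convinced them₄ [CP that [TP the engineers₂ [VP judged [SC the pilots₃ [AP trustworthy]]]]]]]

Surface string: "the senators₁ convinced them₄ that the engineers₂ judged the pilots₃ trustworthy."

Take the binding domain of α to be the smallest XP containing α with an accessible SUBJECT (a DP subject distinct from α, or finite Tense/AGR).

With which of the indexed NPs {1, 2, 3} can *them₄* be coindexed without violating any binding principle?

none

*them* is a pronoun, so Principle B applies: it must be free in its binding domain.
Binding domain of *them₄*: the matrix TP, whose subject is the senators₁.
*the senators₁* c-commands the pronoun within its binding domain → coindexation would violate Principle B.
*the engineers₂*: the pronoun c-commands this R-expression → coindexation would violate Principle C on *the engineers₂*.
*the pilots₃*: the pronoun c-commands this R-expression → coindexation would violate Principle C on *the pilots₃*.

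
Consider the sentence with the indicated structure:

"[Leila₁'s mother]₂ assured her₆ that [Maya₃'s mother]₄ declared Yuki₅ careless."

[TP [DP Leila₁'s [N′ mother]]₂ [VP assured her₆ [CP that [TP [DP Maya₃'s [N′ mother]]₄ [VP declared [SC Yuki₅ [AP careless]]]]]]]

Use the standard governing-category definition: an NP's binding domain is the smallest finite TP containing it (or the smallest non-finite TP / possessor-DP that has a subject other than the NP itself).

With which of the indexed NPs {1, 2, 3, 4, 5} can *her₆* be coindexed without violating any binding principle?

*her* is a pronoun, so Principle B applies: it must be free in its binding domain.
Binding domain of *her₆*: the matrix TP, whose subject is [Leila₁'s mother]₂.
*Leila₁* and the pronoun do not c-command one another → neither Principle B nor Principle C is at stake; coindexation permitted.
*[Leila₁'s mother]₂* c-commands the pronoun within its binding domain → coindexation would violate Principle B.
*Maya₃*: the pronoun c-commands this R-expression → coindexation would violate Principle C on *Maya₃*.
*[Maya₃'s mother]₄*: the pronoun c-commands this R-expression → coindexation would violate Principle C on *[Maya₃'s mother]₄*.
*Yuki₅*: the pronoun c-commands this R-expression → coindexation would violate Principle C on *Yuki₅*.

{1}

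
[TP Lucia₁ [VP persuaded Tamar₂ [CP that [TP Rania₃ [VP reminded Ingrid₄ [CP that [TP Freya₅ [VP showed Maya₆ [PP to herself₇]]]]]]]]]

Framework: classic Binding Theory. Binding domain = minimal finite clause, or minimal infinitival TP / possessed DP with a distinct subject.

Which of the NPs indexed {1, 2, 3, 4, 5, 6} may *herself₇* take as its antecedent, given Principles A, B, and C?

*herself* is an anaphor, so Principle A applies: it must be bound in its binding domain.
Binding domain of *herself₇*: the embedded TP, whose subject is Freya₅.
*Lucia₁* c-commands the anaphor but is outside its binding domain → cannot satisfy Principle A.
*Tamar₂* c-commands the anaphor but is outside its binding domain → cannot satisfy Principle A.
*Rania₃* c-commands the anaphor but is outside its binding domain → cannot satisfy Principle A.
*Ingrid₄* c-commands the anaphor but is outside its binding domain → cannot satisfy Principle A.
*Freya₅* c-commands the anaphor within its binding domain → licit binder.
*Maya₆* c-commands the anaphor within its binding domain → licit binder.

{5, 6}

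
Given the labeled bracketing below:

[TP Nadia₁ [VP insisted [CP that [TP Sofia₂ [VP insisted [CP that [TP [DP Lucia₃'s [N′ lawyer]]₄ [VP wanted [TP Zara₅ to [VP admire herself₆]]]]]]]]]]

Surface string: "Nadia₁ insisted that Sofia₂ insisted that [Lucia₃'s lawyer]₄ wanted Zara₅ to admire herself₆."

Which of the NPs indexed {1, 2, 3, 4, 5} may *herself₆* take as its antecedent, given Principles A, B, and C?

*herself* is an anaphor, so Principle A applies: it must be bound in its binding domain.
Binding domain of *herself₆*: the embedded TP, whose subject is Zara₅.
*Nadia₁* c-commands the anaphor but is outside its binding domain → cannot satisfy Principle A.
*Sofia₂* c-commands the anaphor but is outside its binding domain → cannot satisfy Principle A.
*Lucia₃* does not c-command the anaphor → cannot bind it.
*[Lucia₃'s lawyer]₄* c-commands the anaphor but is outside its binding domain → cannot satisfy Principle A.
*Zara₅* c-commands the anaphor within its binding domain → licit binder.

{5}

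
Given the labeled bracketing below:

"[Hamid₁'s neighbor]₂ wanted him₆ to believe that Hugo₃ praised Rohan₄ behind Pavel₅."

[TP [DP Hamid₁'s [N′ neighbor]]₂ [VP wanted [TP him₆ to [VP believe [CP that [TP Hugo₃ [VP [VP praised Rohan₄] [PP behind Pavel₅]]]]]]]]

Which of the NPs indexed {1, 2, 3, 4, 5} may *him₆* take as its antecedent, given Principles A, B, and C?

{1}

*him* is a pronoun, so Principle B applies: it must be free in its binding domain.
Binding domain of *him₆*: the matrix TP, whose subject is [Hamid₁'s neighbor]₂.
*Hamid₁* and the pronoun do not c-command one another → neither Principle B nor Principle C is at stake; coindexation permitted.
*[Hamid₁'s neighbor]₂* c-commands the pronoun within its binding domain → coindexation would violate Principle B.
*Hugo₃*: the pronoun c-commands this R-expression → coindexation would violate Principle C on *Hugo₃*.
*Rohan₄*: the pronoun c-commands this R-expression → coindexation would violate Principle C on *Rohan₄*.
*Pavel₅*: the pronoun c-commands this R-expression → coindexation would violate Principle C on *Pavel₅*.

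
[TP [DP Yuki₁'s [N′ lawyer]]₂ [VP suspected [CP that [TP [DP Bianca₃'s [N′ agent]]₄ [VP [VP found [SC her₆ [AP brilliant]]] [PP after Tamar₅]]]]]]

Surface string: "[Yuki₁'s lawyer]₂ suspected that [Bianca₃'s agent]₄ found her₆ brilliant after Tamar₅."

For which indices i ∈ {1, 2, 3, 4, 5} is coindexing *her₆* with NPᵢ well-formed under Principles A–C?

*her* is a pronoun, so Principle B applies: it must be free in its binding domain.
Binding domain of *her₆*: the embedded TP, whose subject is [Bianca₃'s agent]₄.
*Yuki₁* and the pronoun do not c-command one another → neither Principle B nor Principle C is at stake; coindexation permitted.
*[Yuki₁'s lawyer]₂* c-commands the pronoun but from outside its binding domain, and is not c-commanded by it → coindexation permitted.
*Bianca₃* and the pronoun do not c-command one another → neither Principle B nor Principle C is at stake; coindexation permitted.
*[Bianca₃'s agent]₄* c-commands the pronoun within its binding domain → coindexation would violate Principle B.
*Tamar₅* and the pronoun do not c-command one another → neither Principle B nor Principle C is at stake; coindexation permitted.

{1, 2, 3, 5}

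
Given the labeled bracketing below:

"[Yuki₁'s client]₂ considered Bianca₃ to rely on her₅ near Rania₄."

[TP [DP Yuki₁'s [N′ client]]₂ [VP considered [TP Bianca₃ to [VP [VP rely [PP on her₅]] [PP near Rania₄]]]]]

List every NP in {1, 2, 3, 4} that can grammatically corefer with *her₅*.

{1, 2, 4}

*her* is a pronoun, so Principle B applies: it must be free in its binding domain.
Binding domain of *her₅*: the embedded TP, whose subject is Bianca₃.
*Yuki₁* and the pronoun do not c-command one another → neither Principle B nor Principle C is at stake; coindexation permitted.
*[Yuki₁'s client]₂* c-commands the pronoun but from outside its binding domain, and is not c-commanded by it → coindexation permitted.
*Bianca₃* c-commands the pronoun within its binding domain → coindexation would violate Principle B.
*Rania₄* and the pronoun do not c-command one another → neither Principle B nor Principle C is at stake; coindexation permitted.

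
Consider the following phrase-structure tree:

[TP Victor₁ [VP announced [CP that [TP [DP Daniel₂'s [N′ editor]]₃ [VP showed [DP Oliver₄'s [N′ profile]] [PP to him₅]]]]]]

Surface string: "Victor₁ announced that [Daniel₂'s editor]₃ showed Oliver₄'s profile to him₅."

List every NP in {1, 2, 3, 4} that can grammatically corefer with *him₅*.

{1, 2, 4}

*him* is a pronoun, so Principle B applies: it must be free in its binding domain.
Binding domain of *him₅*: the embedded TP, whose subject is [Daniel₂'s editor]₃.
*Victor₁* c-commands the pronoun but from outside its binding domain, and is not c-commanded by it → coindexation permitted.
*Daniel₂* and the pronoun do not c-command one another → neither Principle B nor Principle C is at stake; coindexation permitted.
*[Daniel₂'s editor]₃* c-commands the pronoun within its binding domain → coindexation would violate Principle B.
*Oliver₄* and the pronoun do not c-command one another → neither Principle B nor Principle C is at stake; coindexation permitted.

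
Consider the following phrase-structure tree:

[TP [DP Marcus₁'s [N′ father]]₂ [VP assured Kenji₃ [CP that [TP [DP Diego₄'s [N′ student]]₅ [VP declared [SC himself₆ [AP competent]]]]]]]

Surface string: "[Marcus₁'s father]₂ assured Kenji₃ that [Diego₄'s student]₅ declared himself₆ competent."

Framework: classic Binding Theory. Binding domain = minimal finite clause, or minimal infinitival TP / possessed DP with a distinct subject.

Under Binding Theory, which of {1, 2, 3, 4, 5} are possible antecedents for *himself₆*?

{5}

*himself* is an anaphor, so Principle A applies: it must be bound in its binding domain.
Binding domain of *himself₆*: the embedded TP, whose subject is [Diego₄'s student]₅.
*Marcus₁* does not c-command the anaphor → cannot bind it.
*[Marcus₁'s father]₂* c-commands the anaphor but is outside its binding domain → cannot satisfy Principle A.
*Kenji₃* c-commands the anaphor but is outside its binding domain → cannot satisfy Principle A.
*Diego₄* does not c-command the anaphor → cannot bind it.
*[Diego₄'s student]₅* c-commands the anaphor within its binding domain → licit binder.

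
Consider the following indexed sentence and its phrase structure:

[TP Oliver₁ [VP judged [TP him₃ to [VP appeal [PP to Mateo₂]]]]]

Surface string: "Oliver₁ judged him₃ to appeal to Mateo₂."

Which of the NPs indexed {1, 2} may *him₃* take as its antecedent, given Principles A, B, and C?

*him* is a pronoun, so Principle B applies: it must be free in its binding domain.
Binding domain of *him₃*: the matrix TP, whose subject is Oliver₁.
*Oliver₁* c-commands the pronoun within its binding domain → coindexation would violate Principle B.
*Mateo₂*: the pronoun c-commands this R-expression → coindexation would violate Principle C on *Mateo₂*.

none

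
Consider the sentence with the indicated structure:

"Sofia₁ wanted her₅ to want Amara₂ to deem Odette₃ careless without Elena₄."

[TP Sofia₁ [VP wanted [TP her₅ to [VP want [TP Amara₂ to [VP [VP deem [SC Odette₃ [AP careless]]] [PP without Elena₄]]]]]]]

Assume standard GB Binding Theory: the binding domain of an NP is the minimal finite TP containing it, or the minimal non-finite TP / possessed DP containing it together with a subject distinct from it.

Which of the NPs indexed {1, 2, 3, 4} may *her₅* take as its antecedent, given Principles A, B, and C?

none

*her* is a pronoun, so Principle B applies: it must be free in its binding domain.
Binding domain of *her₅*: the matrix TP, whose subject is Sofia₁.
*Sofia₁* c-commands the pronoun within its binding domain → coindexation would violate Principle B.
*Amara₂*: the pronoun c-commands this R-expression → coindexation would violate Principle C on *Amara₂*.
*Odette₃*: the pronoun c-commands this R-expression → coindexation would violate Principle C on *Odette₃*.
*Elena₄*: the pronoun c-commands this R-expression → coindexation would violate Principle C on *Elena₄*.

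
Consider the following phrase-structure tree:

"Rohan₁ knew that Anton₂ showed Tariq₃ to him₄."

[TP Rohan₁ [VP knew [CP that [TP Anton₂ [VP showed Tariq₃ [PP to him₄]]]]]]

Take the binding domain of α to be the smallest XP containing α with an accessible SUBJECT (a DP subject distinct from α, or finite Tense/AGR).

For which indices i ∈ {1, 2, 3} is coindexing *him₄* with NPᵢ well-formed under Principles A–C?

*him* is a pronoun, so Principle B applies: it must be free in its binding domain.
Binding domain of *him₄*: the embedded TP, whose subject is Anton₂.
*Rohan₁* c-commands the pronoun but from outside its binding domain, and is not c-commanded by it → coindexation permitted.
*Anton₂* c-commands the pronoun within its binding domain → coindexation would violate Principle B.
*Tariq₃* c-commands the pronoun within its binding domain → coindexation would violate Principle B.

{1}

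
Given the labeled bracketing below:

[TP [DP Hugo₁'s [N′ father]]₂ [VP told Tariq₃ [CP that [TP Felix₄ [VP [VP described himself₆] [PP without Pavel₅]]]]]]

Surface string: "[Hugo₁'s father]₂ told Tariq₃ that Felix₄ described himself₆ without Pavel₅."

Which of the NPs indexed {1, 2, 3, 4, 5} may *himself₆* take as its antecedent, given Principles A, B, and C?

*himself* is an anaphor, so Principle A applies: it must be bound in its binding domain.
Binding domain of *himself₆*: the embedded TP, whose subject is Felix₄.
*Hugo₁* does not c-command the anaphor → cannot bind it.
*[Hugo₁'s father]₂* c-commands the anaphor but is outside its binding domain → cannot satisfy Principle A.
*Tariq₃* c-commands the anaphor but is outside its binding domain → cannot satisfy Principle A.
*Felix₄* c-commands the anaphor within its binding domain → licit binder.
*Pavel₅* does not c-command the anaphor → cannot bind it.

{4}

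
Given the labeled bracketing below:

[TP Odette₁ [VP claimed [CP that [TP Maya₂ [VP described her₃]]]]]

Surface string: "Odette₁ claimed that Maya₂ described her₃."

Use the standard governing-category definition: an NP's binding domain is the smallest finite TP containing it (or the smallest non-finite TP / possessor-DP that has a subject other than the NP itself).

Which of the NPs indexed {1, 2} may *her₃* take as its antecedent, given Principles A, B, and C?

*her* is a pronoun, so Principle B applies: it must be free in its binding domain.
Binding domain of *her₃*: the embedded TP, whose subject is Maya₂.
*Odette₁* c-commands the pronoun but from outside its binding domain, and is not c-commanded by it → coindexation permitted.
*Maya₂* c-commands the pronoun within its binding domain → coindexation would violate Principle B.

{1}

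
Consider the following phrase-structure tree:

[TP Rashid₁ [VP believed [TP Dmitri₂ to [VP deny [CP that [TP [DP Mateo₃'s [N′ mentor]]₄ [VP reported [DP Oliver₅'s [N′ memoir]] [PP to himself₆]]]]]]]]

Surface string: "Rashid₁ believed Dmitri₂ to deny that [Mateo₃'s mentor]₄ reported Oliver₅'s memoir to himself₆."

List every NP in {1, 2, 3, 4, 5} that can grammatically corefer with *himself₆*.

*himself* is an anaphor, so Principle A applies: it must be bound in its binding domain.
Binding domain of *himself₆*: the embedded TP, whose subject is [Mateo₃'s mentor]₄.
*Rashid₁* c-commands the anaphor but is outside its binding domain → cannot satisfy Principle A.
*Dmitri₂* c-commands the anaphor but is outside its binding domain → cannot satisfy Principle A.
*Mateo₃* does not c-command the anaphor → cannot bind it.
*[Mateo₃'s mentor]₄* c-commands the anaphor within its binding domain → licit binder.
*Oliver₅* does not c-command the anaphor → cannot bind it.

{4}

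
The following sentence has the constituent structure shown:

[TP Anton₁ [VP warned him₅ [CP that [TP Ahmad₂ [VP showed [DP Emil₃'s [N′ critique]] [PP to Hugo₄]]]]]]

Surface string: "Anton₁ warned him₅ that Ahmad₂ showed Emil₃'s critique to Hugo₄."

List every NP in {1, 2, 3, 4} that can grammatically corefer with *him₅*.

*him* is a pronoun, so Principle B applies: it must be free in its binding domain.
Binding domain of *him₅*: the matrix TP, whose subject is Anton₁.
*Anton₁* c-commands the pronoun within its binding domain → coindexation would violate Principle B.
*Ahmad₂*: the pronoun c-commands this R-expression → coindexation would violate Principle C on *Ahmad₂*.
*Emil₃*: the pronoun c-commands this R-expression → coindexation would violate Principle C on *Emil₃*.
*Hugo₄*: the pronoun c-commands this R-expression → coindexation would violate Principle C on *Hugo₄*.

none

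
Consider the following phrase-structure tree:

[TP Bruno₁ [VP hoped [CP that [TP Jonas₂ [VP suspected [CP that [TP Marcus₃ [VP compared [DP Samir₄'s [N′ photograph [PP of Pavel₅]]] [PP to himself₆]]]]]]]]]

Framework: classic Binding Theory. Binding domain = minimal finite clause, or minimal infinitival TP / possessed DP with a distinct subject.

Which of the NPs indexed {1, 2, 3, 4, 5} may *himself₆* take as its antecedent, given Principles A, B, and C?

{3}

*himself* is an anaphor, so Principle A applies: it must be bound in its binding domain.
Binding domain of *himself₆*: the embedded TP, whose subject is Marcus₃.
*Bruno₁* c-commands the anaphor but is outside its binding domain → cannot satisfy Principle A.
*Jonas₂* c-commands the anaphor but is outside its binding domain → cannot satisfy Principle A.
*Marcus₃* c-commands the anaphor within its binding domain → licit binder.
*Samir₄* does not c-command the anaphor → cannot bind it.
*Pavel₅* does not c-command the anaphor → cannot bind it.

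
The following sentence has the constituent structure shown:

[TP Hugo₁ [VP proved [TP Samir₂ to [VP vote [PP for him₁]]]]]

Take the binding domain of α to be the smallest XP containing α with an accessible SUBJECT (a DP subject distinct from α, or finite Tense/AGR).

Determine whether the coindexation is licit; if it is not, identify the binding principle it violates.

The two coindexed NPs are *Hugo₁* and *him₁*.
*him₁* is a pronoun; its binding domain is the embedded TP, whose subject is Samir₂. Within that domain it is c-commanded only by *Samir₂*, which carries a different index — the pronoun is free locally, so Principle B holds.
*Hugo₁* is an R-expression; *him₁* does not c-command it, and no other NP shares its index, so Principle C is satisfied.
All principles are respected.

grammatical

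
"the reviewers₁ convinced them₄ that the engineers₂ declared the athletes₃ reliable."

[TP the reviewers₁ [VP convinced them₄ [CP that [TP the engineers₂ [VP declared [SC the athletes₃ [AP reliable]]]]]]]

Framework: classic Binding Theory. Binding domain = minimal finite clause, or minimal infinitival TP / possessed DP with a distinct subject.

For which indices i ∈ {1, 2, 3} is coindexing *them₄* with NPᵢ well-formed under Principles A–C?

*them* is a pronoun, so Principle B applies: it must be free in its binding domain.
Binding domain of *them₄*: the matrix TP, whose subject is the reviewers₁.
*the reviewers₁* c-commands the pronoun within its binding domain → coindexation would violate Principle B.
*the engineers₂*: the pronoun c-commands this R-expression → coindexation would violate Principle C on *the engineers₂*.
*the athletes₃*: the pronoun c-commands this R-expression → coindexation would violate Principle C on *the athletes₃*.

none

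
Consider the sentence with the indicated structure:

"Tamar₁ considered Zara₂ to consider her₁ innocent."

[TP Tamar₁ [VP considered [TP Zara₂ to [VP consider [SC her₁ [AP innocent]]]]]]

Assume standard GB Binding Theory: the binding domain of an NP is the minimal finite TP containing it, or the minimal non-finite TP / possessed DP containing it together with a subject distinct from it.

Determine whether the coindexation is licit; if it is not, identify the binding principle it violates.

The two coindexed NPs are *Tamar₁* and *her₁*.
*her₁* is a pronoun; its binding domain is the embedded TP, whose subject is Zara₂. Within that domain it is c-commanded only by *Zara₂*, which carries a different index — the pronoun is free locally, so Principle B holds.
*Tamar₁* is an R-expression; *her₁* does not c-command it, and no other NP shares its index, so Principle C is satisfied.
All principles are respected.

grammatical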